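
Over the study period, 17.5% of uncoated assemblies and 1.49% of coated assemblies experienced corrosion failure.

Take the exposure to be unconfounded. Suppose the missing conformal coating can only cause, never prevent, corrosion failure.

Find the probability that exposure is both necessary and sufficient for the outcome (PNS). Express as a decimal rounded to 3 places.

PNS ≈ 0.160

p₁ = 0.175, p₀ = 0.0149.
Under exogeneity and monotonicity, PNS = p₁ − p₀.
PNS = 0.175 − 0.0149 = 0.1601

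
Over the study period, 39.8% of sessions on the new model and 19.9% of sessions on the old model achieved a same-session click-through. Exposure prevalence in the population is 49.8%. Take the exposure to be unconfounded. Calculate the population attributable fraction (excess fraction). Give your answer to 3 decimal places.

p₁ = 0.398, p₀ = 0.199.
Overall risk P(Y=1) = π·p₁ + (1−π)·p₀ = 0.498×0.398 + 0.502×0.199 = 0.2981.
Under exogeneity, PAF = [P(Y=1) − p₀] / P(Y=1).
PAF = (0.2981 − 0.199) / 0.2981 ≈ 0.3324

PAF ≈ 0.332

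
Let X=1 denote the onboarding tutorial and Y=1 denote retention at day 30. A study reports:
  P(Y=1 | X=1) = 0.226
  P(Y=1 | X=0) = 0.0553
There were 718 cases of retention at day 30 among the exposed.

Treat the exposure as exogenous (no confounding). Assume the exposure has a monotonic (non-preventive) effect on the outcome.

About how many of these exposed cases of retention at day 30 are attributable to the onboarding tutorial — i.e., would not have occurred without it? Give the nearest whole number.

about 542 cases

Let p₁ = 0.226, p₀ = 0.0553.
PN = (p₁ − p₀)/p₁ = (0.226 − 0.0553) / 0.226 ≈ 0.75531.
Attributable cases ≈ PN × (exposed cases) = 0.75531 × 718 ≈ 542.31.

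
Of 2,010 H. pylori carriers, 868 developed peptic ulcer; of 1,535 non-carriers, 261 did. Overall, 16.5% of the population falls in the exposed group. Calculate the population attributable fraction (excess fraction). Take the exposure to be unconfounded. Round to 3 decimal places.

PAF ≈ 0.203

p₁ = P(outcome | exposed) = 868/2010 = 0.43184
p₀ = P(outcome | unexposed) = 261/1535 = 0.17003
Overall risk P(Y=1) = π·p₁ + (1−π)·p₀ = 0.165×0.43184 + 0.835×0.17003 = 0.21323.
Under exogeneity, PAF = [P(Y=1) − p₀] / P(Y=1).
PAF = (0.21323 − 0.17003) / 0.21323 ≈ 0.2026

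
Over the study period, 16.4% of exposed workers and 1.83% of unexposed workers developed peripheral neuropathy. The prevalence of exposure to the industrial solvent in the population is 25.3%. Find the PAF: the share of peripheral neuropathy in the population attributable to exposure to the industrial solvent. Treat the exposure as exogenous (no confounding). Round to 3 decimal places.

p₁ = 0.164, p₀ = 0.0183.
Overall risk P(Y=1) = π·p₁ + (1−π)·p₀ = 0.253×0.164 + 0.747×0.0183 = 0.055162.
Under exogeneity, PAF = [P(Y=1) − p₀] / P(Y=1).
PAF = (0.055162 − 0.0183) / 0.055162 ≈ 0.6683

PAF ≈ 0.668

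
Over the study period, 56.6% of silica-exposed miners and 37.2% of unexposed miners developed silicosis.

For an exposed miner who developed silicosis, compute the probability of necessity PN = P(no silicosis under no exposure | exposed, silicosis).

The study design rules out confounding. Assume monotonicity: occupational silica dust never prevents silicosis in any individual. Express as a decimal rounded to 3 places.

p₁ = 0.566, p₀ = 0.372.
Under exogeneity and monotonicity, PN = (p₁ − p₀) / p₁.
PN = (0.566 − 0.372) / 0.566 = 0.194 / 0.566 ≈ 0.3428

PN ≈ 0.343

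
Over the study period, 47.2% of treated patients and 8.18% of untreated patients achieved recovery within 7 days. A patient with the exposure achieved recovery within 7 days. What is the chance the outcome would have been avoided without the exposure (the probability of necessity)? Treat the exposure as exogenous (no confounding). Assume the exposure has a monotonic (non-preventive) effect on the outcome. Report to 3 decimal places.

p₁ = 0.472, p₀ = 0.0818.
Under exogeneity and monotonicity, PN = (p₁ − p₀) / p₁.
PN = (0.472 − 0.0818) / 0.472 = 0.3902 / 0.472 ≈ 0.8267

PN ≈ 0.827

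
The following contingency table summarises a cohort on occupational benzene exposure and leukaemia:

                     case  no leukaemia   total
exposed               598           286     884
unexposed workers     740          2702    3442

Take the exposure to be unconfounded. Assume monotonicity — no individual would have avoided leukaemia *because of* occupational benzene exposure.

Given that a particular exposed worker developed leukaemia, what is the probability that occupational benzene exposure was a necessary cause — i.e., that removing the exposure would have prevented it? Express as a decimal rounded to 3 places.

p₁ = P(outcome | exposed) = 598/884 = 0.67647
p₀ = P(outcome | unexposed) = 740/3442 = 0.21499
Under exogeneity and monotonicity, PN = (p₁ − p₀)/p₁.
PN = (0.67647 − 0.21499) / 0.67647 ≈ 0.6822

PN ≈ 0.682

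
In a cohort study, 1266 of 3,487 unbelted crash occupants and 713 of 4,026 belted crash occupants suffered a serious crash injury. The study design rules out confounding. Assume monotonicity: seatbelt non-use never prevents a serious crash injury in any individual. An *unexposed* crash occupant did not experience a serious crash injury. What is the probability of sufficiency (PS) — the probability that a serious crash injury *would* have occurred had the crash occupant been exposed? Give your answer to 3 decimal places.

PS ≈ 0.226

p₁ = P(outcome | exposed) = 1266/3487 = 0.36306
p₀ = P(outcome | unexposed) = 713/4026 = 0.1771
Under exogeneity and monotonicity, PS = (p₁ − p₀) / (1 − p₀).
PS = (0.36306 − 0.1771) / (1 − 0.1771) = 0.18596 / 0.8229 ≈ 0.2260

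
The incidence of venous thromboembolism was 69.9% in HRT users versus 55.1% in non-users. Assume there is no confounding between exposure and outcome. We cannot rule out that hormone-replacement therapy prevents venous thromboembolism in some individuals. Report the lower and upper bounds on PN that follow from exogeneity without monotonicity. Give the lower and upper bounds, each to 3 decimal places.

p₁ = 0.699, p₀ = 0.551.
Under exogeneity alone the bounds on PN are max{0,(p₁−p₀)/p₁} ≤ PN ≤ min{1,(1−p₀)/p₁}.
  lower = (p₁ − p₀)/p₁ = 0.148 / 0.699 ≈ 0.2117
  upper = min{1, (1 − p₀)/p₁} = 0.449 / 0.699 ≈ 0.6423

0.212 ≤ PN ≤ 0.642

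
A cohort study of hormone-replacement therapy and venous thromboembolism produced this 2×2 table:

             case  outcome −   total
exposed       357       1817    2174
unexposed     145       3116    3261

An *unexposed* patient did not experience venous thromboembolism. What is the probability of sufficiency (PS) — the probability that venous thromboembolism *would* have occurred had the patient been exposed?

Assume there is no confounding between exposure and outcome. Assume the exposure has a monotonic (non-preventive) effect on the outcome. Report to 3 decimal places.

PS ≈ 0.125

p₁ = P(outcome | exposed) = 357/2174 = 0.16421
p₀ = P(outcome | unexposed) = 145/3261 = 0.044465
Under exogeneity and monotonicity, PS = (p₁ − p₀)/(1 − p₀).
PS = (0.16421 − 0.044465) / 0.95554 ≈ 0.1253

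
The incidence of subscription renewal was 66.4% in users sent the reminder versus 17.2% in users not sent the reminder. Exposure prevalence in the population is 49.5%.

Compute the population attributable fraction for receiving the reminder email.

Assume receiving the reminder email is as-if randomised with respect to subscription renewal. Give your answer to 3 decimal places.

PAF ≈ 0.586

p₁ = 0.664, p₀ = 0.172.
Overall risk P(Y=1) = π·p₁ + (1−π)·p₀ = 0.495×0.664 + 0.505×0.172 = 0.41554.
Under exogeneity, PAF = [P(Y=1) − p₀] / P(Y=1).
PAF = (0.41554 − 0.172) / 0.41554 ≈ 0.5861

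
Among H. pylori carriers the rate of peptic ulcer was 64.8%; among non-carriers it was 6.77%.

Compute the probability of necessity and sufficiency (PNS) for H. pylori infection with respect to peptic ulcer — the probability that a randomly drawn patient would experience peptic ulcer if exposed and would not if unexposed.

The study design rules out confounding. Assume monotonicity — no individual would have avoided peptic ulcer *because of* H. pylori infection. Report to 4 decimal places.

PNS ≈ 0.5803

p₁ = 0.648, p₀ = 0.0677.
Under exogeneity and monotonicity, PNS = p₁ − p₀.
PNS = 0.648 − 0.0677 = 0.5803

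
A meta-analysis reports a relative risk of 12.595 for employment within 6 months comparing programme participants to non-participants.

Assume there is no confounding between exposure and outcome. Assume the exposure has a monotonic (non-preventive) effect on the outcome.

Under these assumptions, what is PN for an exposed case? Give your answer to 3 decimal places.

PN ≈ 0.921

Under exogeneity and monotonicity, PN = (RR − 1) / RR = 1 − 1/RR.
PN = (12.595 − 1) / 12.595 = 11.6 / 12.595 ≈ 0.9206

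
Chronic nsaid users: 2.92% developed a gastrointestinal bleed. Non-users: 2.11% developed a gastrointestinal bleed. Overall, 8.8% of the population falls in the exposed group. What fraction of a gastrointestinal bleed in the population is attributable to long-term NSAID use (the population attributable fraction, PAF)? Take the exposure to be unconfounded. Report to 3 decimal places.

p₁ = 0.0292, p₀ = 0.0211.
Overall risk P(Y=1) = π·p₁ + (1−π)·p₀ = 0.088×0.0292 + 0.912×0.0211 = 0.021813.
Under exogeneity, PAF = [P(Y=1) − p₀] / P(Y=1).
PAF = (0.021813 − 0.0211) / 0.021813 ≈ 0.0327

PAF ≈ 0.033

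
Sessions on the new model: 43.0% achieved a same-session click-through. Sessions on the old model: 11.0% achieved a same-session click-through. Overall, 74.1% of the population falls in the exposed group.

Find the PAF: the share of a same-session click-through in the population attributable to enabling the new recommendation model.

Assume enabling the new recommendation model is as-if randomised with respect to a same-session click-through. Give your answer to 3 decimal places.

PAF ≈ 0.683

p₁ = 0.43, p₀ = 0.11.
Overall risk P(Y=1) = π·p₁ + (1−π)·p₀ = 0.741×0.43 + 0.259×0.11 = 0.34712.
Under exogeneity, PAF = [P(Y=1) − p₀] / P(Y=1).
PAF = (0.34712 − 0.11) / 0.34712 ≈ 0.6831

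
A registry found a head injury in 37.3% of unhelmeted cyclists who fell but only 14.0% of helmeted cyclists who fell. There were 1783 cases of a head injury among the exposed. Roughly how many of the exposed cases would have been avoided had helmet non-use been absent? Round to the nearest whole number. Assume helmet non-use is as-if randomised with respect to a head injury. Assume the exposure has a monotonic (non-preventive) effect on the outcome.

p₁ = 0.373, p₀ = 0.14.
PN = (p₁ − p₀)/p₁ = (0.373 − 0.14) / 0.373 ≈ 0.62466.
Attributable cases ≈ PN × (exposed cases) = 0.62466 × 1783 ≈ 1113.78.

about 1114 cases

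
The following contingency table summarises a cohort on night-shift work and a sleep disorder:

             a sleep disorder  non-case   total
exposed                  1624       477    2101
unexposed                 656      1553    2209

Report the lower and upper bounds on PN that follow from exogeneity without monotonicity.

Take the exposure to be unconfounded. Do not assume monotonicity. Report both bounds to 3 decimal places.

p₁ = P(outcome | exposed) = 1624/2101 = 0.77297
p₀ = P(outcome | unexposed) = 656/2209 = 0.29697
Under exogeneity alone the bounds on PN are max{0,(p₁−p₀)/p₁} ≤ PN ≤ min{1,(1−p₀)/p₁}.
  lower = (p₁ − p₀)/p₁ = 0.476 / 0.77297 ≈ 0.6158
  upper = min{1, (1 − p₀)/p₁} = 0.70303 / 0.77297 ≈ 0.9095

0.616 ≤ PN ≤ 0.910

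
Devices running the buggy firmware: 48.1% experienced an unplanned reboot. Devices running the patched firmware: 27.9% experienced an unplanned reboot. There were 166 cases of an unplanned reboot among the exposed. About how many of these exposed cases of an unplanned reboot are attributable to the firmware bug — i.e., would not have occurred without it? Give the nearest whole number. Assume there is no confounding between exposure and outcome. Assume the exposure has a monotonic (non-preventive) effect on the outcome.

about 70 cases

p₁ = 0.481, p₀ = 0.279.
PN = (p₁ − p₀)/p₁ = (0.481 − 0.279) / 0.481 ≈ 0.41996.
Attributable cases ≈ PN × (exposed cases) = 0.41996 × 166 ≈ 69.71.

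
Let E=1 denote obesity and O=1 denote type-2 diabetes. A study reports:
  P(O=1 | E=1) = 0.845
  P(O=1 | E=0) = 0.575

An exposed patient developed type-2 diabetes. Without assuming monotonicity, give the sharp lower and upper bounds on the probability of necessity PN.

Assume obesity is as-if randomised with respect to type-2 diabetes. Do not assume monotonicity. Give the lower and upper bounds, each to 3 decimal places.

Let p₁ = 0.845, p₀ = 0.575.
Under exogeneity alone the bounds on PN are max{0,(p₁−p₀)/p₁} ≤ PN ≤ min{1,(1−p₀)/p₁}.
  lower = (p₁ − p₀)/p₁ = 0.27 / 0.845 ≈ 0.3195
  upper = min{1, (1 − p₀)/p₁} = 0.425 / 0.845 ≈ 0.5030

0.320 ≤ PN ≤ 0.503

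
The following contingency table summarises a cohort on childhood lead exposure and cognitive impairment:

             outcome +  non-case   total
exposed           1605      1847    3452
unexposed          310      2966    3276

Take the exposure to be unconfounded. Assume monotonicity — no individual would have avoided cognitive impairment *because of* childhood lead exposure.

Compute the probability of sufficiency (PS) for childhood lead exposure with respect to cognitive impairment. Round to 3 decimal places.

PS ≈ 0.409

p₁ = P(outcome | exposed) = 1605/3452 = 0.46495
p₀ = P(outcome | unexposed) = 310/3276 = 0.094628
Under exogeneity and monotonicity, PS = (p₁ − p₀) / (1 − p₀).
PS = (0.46495 − 0.094628) / (1 − 0.094628) = 0.37032 / 0.90537 ≈ 0.4090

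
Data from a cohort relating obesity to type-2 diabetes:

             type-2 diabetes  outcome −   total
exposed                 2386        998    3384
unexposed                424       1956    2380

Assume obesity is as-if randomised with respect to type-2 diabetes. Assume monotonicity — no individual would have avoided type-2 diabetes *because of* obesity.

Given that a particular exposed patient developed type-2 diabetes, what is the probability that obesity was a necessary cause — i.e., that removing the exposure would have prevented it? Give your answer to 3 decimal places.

PN ≈ 0.747

p₁ = P(outcome | exposed) = 2386/3384 = 0.70508
p₀ = P(outcome | unexposed) = 424/2380 = 0.17815
Under exogeneity and monotonicity, PN = (p₁ − p₀) / p₁.
PN = (0.70508 − 0.17815) / 0.70508 = 0.52693 / 0.70508 ≈ 0.7473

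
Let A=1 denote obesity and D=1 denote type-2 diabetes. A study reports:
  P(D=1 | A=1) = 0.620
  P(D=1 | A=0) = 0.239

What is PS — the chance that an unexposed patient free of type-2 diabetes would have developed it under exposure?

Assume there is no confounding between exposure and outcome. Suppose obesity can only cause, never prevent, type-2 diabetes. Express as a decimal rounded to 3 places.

Let p₁ = 0.62, p₀ = 0.239.
Under exogeneity and monotonicity, PS = (p₁ − p₀) / (1 − p₀).
PS = (0.62 − 0.239) / (1 − 0.239) = 0.381 / 0.761 ≈ 0.5007

PS ≈ 0.501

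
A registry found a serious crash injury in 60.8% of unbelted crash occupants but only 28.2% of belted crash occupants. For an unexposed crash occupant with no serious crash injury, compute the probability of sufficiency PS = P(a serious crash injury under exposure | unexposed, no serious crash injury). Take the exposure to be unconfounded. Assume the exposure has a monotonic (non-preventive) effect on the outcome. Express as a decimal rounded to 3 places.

p₁ = 0.608, p₀ = 0.282.
Under exogeneity and monotonicity, PS = (p₁ − p₀) / (1 − p₀).
PS = (0.608 − 0.282) / (1 − 0.282) = 0.326 / 0.718 ≈ 0.4540

PS ≈ 0.454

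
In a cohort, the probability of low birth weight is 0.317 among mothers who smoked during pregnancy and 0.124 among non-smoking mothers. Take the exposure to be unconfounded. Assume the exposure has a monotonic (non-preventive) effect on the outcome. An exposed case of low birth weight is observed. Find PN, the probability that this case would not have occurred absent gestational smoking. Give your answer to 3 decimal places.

Let p₁ = 0.317, p₀ = 0.124.
Under exogeneity and monotonicity, PN = (p₁ − p₀) / p₁.
PN = (0.317 − 0.124) / 0.317 = 0.193 / 0.317 ≈ 0.6088

PN ≈ 0.609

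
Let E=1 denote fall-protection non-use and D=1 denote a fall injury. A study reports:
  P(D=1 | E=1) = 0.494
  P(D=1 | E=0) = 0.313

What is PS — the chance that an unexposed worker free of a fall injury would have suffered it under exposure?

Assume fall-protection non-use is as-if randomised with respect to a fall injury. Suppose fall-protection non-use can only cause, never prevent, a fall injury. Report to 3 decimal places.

PS ≈ 0.263

Let p₁ = 0.494, p₀ = 0.313.
Under exogeneity and monotonicity, PS = (p₁ − p₀) / (1 − p₀).
PS = (0.494 − 0.313) / (1 − 0.313) = 0.181 / 0.687 ≈ 0.2635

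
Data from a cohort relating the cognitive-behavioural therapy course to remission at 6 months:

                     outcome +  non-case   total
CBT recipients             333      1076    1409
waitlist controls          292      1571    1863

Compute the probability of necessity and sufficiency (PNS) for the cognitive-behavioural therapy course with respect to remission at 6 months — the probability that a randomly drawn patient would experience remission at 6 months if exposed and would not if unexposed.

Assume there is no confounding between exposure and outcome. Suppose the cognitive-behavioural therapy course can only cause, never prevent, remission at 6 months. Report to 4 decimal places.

p₁ = P(outcome | exposed) = 333/1409 = 0.23634
p₀ = P(outcome | unexposed) = 292/1863 = 0.15674
Under exogeneity and monotonicity, PNS = p₁ − p₀.
PNS = 0.23634 − 0.15674 = 0.079601

PNS ≈ 0.0796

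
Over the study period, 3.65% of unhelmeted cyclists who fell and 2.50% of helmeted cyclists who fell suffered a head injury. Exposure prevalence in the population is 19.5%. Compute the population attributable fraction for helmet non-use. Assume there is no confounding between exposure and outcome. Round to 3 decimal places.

PAF ≈ 0.082

p₁ = 0.0365, p₀ = 0.025.
Overall risk P(Y=1) = π·p₁ + (1−π)·p₀ = 0.195×0.0365 + 0.805×0.025 = 0.027242.
Under exogeneity, PAF = [P(Y=1) − p₀] / P(Y=1).
PAF = (0.027242 − 0.025) / 0.027242 ≈ 0.0823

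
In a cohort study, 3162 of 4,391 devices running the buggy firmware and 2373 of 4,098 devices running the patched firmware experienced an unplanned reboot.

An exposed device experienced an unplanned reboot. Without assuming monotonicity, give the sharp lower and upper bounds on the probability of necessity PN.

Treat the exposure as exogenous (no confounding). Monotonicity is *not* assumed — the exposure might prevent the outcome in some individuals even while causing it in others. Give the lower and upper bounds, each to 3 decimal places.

0.196 ≤ PN ≤ 0.585

p₁ = P(outcome | exposed) = 3162/4391 = 0.72011
p₀ = P(outcome | unexposed) = 2373/4098 = 0.57906
Under exogeneity alone the bounds on PN are max{0,(p₁−p₀)/p₁} ≤ PN ≤ min{1,(1−p₀)/p₁}.
  lower = (p₁ − p₀)/p₁ = 0.14105 / 0.72011 ≈ 0.1959
  upper = min{1, (1 − p₀)/p₁} = 0.42094 / 0.72011 ≈ 0.5845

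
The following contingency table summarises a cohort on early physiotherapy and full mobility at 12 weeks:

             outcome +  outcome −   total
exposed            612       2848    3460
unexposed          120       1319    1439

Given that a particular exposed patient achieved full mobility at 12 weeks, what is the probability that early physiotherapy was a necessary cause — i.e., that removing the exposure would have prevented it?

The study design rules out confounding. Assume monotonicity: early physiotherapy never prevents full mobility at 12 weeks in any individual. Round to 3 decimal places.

p₁ = P(outcome | exposed) = 612/3460 = 0.17688
p₀ = P(outcome | unexposed) = 120/1439 = 0.083391
Under exogeneity and monotonicity, PN = (p₁ − p₀) / p₁.
PN = (0.17688 − 0.083391) / 0.17688 = 0.093487 / 0.17688 ≈ 0.5285

PN ≈ 0.529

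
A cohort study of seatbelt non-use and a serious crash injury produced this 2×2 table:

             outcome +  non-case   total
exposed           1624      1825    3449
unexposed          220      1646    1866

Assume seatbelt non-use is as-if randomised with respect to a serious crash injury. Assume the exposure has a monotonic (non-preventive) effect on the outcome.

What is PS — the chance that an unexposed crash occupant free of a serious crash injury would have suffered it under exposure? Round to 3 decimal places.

PS ≈ 0.400

p₁ = P(outcome | exposed) = 1624/3449 = 0.47086
p₀ = P(outcome | unexposed) = 220/1866 = 0.1179
Under exogeneity and monotonicity, PS = (p₁ − p₀)/(1 − p₀).
PS = (0.47086 − 0.1179) / 0.8821 ≈ 0.4001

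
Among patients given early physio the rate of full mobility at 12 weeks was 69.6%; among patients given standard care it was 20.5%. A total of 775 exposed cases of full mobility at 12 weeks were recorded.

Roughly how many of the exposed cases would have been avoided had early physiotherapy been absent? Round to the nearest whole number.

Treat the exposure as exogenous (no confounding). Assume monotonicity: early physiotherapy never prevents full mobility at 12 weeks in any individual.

p₁ = 0.696, p₀ = 0.205.
PN = (p₁ − p₀)/p₁ = (0.696 − 0.205) / 0.696 ≈ 0.70546.
Attributable cases ≈ PN × (exposed cases) = 0.70546 × 775 ≈ 546.73.

about 547 cases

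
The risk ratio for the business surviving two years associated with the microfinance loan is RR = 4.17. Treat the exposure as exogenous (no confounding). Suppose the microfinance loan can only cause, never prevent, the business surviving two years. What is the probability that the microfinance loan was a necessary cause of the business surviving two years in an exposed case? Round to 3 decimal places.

Under exogeneity and monotonicity, PN = (RR − 1) / RR = 1 − 1/RR.
PN = (4.17 − 1) / 4.17 = 3.17 / 4.17 ≈ 0.7602

PN ≈ 0.760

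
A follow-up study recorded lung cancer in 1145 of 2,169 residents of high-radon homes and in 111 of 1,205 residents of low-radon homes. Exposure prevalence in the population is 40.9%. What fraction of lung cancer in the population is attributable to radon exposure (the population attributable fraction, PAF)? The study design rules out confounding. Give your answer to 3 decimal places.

p₁ = P(outcome | exposed) = 1145/2169 = 0.52789
p₀ = P(outcome | unexposed) = 111/1205 = 0.092116
Overall risk P(Y=1) = π·p₁ + (1−π)·p₀ = 0.409×0.52789 + 0.591×0.092116 = 0.27035.
Under exogeneity, PAF = [P(Y=1) − p₀] / P(Y=1).
PAF = (0.27035 − 0.092116) / 0.27035 ≈ 0.6593

PAF ≈ 0.659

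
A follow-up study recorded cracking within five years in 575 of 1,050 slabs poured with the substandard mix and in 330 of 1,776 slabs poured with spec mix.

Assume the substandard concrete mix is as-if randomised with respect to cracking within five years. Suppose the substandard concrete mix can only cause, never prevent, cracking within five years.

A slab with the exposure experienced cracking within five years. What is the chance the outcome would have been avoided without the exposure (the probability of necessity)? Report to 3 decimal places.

PN ≈ 0.661

p₁ = P(outcome | exposed) = 575/1050 = 0.54762
p₀ = P(outcome | unexposed) = 330/1776 = 0.18581
Under exogeneity and monotonicity, PN = (p₁ − p₀) / p₁.
PN = (0.54762 − 0.18581) / 0.54762 = 0.36181 / 0.54762 ≈ 0.6607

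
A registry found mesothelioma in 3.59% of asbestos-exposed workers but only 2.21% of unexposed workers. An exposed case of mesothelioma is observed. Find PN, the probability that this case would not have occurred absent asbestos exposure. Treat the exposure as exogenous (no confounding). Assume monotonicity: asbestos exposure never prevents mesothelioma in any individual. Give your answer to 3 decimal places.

PN ≈ 0.384

p₁ = 0.0359, p₀ = 0.0221.
Under exogeneity and monotonicity, PN = (p₁ − p₀) / p₁.
PN = (0.0359 − 0.0221) / 0.0359 = 0.0138 / 0.0359 ≈ 0.3844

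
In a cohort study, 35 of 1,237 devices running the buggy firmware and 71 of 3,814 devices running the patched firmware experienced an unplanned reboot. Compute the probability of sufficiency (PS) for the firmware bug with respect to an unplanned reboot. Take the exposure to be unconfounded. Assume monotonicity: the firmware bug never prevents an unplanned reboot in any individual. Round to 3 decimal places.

PS ≈ 0.010

p₁ = P(outcome | exposed) = 35/1237 = 0.028294
p₀ = P(outcome | unexposed) = 71/3814 = 0.018616
Under exogeneity and monotonicity, PS = (p₁ − p₀) / (1 − p₀).
PS = (0.028294 − 0.018616) / (1 − 0.018616) = 0.0096786 / 0.98138 ≈ 0.0099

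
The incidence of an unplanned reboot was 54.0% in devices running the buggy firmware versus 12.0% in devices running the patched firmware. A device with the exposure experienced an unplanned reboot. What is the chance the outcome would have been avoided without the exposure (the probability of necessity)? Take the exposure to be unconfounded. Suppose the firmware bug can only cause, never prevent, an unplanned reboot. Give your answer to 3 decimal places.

p₁ = 0.54, p₀ = 0.12.
Under exogeneity and monotonicity, PN = (p₁ − p₀) / p₁.
PN = (0.54 − 0.12) / 0.54 = 0.42 / 0.54 ≈ 0.7778

PN ≈ 0.778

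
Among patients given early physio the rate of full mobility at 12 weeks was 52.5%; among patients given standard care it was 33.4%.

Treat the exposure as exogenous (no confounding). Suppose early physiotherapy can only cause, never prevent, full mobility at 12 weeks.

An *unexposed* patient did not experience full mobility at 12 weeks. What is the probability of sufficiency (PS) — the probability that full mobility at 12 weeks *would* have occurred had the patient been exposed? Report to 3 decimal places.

PS ≈ 0.287

p₁ = 0.525, p₀ = 0.334.
Under exogeneity and monotonicity, PS = (p₁ − p₀) / (1 − p₀).
PS = (0.525 − 0.334) / (1 − 0.334) = 0.191 / 0.666 ≈ 0.2868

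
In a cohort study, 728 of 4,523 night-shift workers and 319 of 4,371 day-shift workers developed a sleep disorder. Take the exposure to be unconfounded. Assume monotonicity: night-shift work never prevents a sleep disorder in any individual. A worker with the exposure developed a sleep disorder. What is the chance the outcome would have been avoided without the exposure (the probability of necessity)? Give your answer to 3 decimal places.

p₁ = P(outcome | exposed) = 728/4523 = 0.16096
p₀ = P(outcome | unexposed) = 319/4371 = 0.072981
Under exogeneity and monotonicity, PN = (p₁ − p₀) / p₁.
PN = (0.16096 − 0.072981) / 0.16096 = 0.087974 / 0.16096 ≈ 0.5466

PN ≈ 0.547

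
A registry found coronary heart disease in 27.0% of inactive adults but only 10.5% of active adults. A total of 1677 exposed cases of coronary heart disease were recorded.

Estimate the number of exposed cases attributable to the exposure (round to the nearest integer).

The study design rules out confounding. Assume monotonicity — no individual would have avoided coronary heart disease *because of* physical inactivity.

about 1025 cases

p₁ = 0.27, p₀ = 0.105.
PN = (p₁ − p₀)/p₁ = (0.27 − 0.105) / 0.27 ≈ 0.61111.
Attributable cases ≈ PN × (exposed cases) = 0.61111 × 1677 ≈ 1024.83.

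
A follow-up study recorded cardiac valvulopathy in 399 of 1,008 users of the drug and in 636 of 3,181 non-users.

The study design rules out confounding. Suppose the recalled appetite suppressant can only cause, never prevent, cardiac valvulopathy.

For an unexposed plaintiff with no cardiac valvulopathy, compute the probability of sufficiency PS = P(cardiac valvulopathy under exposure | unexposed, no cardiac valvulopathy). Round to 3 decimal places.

PS ≈ 0.245

p₁ = P(outcome | exposed) = 399/1008 = 0.39583
p₀ = P(outcome | unexposed) = 636/3181 = 0.19994
Under exogeneity and monotonicity, PS = (p₁ − p₀) / (1 − p₀).
PS = (0.39583 − 0.19994) / (1 − 0.19994) = 0.1959 / 0.80006 ≈ 0.2449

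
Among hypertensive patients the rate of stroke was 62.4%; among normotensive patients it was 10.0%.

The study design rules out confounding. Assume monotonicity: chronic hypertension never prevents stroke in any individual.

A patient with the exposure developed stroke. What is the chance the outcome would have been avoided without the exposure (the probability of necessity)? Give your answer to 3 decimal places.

p₁ = 0.624, p₀ = 0.1.
Under exogeneity and monotonicity, PN = (p₁ − p₀) / p₁.
PN = (0.624 − 0.1) / 0.624 = 0.524 / 0.624 ≈ 0.8397

PN ≈ 0.840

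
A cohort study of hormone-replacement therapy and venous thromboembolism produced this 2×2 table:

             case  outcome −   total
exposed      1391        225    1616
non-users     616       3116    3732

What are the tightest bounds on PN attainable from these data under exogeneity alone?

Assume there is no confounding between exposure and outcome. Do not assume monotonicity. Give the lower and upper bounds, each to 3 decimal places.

p₁ = P(outcome | exposed) = 1391/1616 = 0.86077
p₀ = P(outcome | unexposed) = 616/3732 = 0.16506
Under exogeneity alone the bounds on PN are max{0,(p₁−p₀)/p₁} ≤ PN ≤ min{1,(1−p₀)/p₁}.
  lower = (p₁ − p₀)/p₁ = 0.69571 / 0.86077 ≈ 0.8082
  upper = min{1, (1 − p₀)/p₁} = 0.83494 / 0.86077 ≈ 0.9700

0.808 ≤ PN ≤ 0.970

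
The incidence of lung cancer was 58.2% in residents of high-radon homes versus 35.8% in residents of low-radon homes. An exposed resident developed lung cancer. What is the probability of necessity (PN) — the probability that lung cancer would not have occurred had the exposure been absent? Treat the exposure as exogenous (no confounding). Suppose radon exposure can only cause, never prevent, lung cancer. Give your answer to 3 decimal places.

p₁ = 0.582, p₀ = 0.358.
Under exogeneity and monotonicity, PN = (p₁ − p₀) / p₁.
PN = (0.582 − 0.358) / 0.582 = 0.224 / 0.582 ≈ 0.3849

PN ≈ 0.385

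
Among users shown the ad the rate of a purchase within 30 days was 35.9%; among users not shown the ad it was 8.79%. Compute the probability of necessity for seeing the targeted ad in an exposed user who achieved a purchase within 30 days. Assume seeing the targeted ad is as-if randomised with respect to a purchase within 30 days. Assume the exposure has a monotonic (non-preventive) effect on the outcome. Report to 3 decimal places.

p₁ = 0.359, p₀ = 0.0879.
Under exogeneity and monotonicity, PN = (p₁ − p₀) / p₁.
PN = (0.359 − 0.0879) / 0.359 = 0.2711 / 0.359 ≈ 0.7552

PN ≈ 0.755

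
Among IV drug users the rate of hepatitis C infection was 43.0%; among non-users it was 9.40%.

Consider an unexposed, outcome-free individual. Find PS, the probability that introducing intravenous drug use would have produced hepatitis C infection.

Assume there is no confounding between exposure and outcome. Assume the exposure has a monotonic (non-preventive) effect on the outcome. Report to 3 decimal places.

p₁ = 0.43, p₀ = 0.094.
Under exogeneity and monotonicity, PS = (p₁ − p₀) / (1 − p₀).
PS = (0.43 − 0.094) / (1 − 0.094) = 0.336 / 0.906 ≈ 0.3709

PS ≈ 0.371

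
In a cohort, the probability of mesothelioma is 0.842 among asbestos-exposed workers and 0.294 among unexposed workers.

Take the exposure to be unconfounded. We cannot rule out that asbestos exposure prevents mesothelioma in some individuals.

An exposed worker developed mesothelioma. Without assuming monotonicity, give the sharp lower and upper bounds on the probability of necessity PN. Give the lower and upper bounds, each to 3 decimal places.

0.651 ≤ PN ≤ 0.838

Let p₁ = 0.842, p₀ = 0.294.
Under exogeneity alone the bounds on PN are max{0,(p₁−p₀)/p₁} ≤ PN ≤ min{1,(1−p₀)/p₁}.
  lower = (p₁ − p₀)/p₁ = 0.548 / 0.842 ≈ 0.6508
  upper = min{1, (1 − p₀)/p₁} = 0.706 / 0.842 ≈ 0.8385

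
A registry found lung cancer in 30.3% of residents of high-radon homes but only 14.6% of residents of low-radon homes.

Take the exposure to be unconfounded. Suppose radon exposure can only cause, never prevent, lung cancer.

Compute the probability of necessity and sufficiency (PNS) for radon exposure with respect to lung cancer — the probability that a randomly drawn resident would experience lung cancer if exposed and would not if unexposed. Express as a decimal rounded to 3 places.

PNS ≈ 0.157

p₁ = 0.303, p₀ = 0.146.
Under exogeneity and monotonicity, PNS = p₁ − p₀.
PNS = 0.303 − 0.146 = 0.157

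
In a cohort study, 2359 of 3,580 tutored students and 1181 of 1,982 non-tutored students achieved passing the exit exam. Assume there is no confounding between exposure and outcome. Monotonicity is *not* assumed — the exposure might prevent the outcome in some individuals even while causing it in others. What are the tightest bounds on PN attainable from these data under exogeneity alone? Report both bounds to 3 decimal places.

p₁ = P(outcome | exposed) = 2359/3580 = 0.65894
p₀ = P(outcome | unexposed) = 1181/1982 = 0.59586
Under exogeneity alone the bounds on PN are max{0,(p₁−p₀)/p₁} ≤ PN ≤ min{1,(1−p₀)/p₁}.
  lower = (p₁ − p₀)/p₁ = 0.063076 / 0.65894 ≈ 0.0957
  upper = min{1, (1 − p₀)/p₁} = 0.40414 / 0.65894 ≈ 0.6133

0.096 ≤ PN ≤ 0.613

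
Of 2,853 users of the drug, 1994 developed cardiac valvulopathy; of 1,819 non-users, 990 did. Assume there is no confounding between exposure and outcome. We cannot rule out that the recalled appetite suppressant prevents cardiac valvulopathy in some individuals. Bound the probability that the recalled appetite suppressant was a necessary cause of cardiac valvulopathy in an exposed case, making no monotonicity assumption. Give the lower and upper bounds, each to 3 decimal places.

0.221 ≤ PN ≤ 0.652

p₁ = P(outcome | exposed) = 1994/2853 = 0.69891
p₀ = P(outcome | unexposed) = 990/1819 = 0.54426
Under exogeneity alone the bounds on PN are max{0,(p₁−p₀)/p₁} ≤ PN ≤ min{1,(1−p₀)/p₁}.
  lower = (p₁ − p₀)/p₁ = 0.15466 / 0.69891 ≈ 0.2213
  upper = min{1, (1 − p₀)/p₁} = 0.45574 / 0.69891 ≈ 0.6521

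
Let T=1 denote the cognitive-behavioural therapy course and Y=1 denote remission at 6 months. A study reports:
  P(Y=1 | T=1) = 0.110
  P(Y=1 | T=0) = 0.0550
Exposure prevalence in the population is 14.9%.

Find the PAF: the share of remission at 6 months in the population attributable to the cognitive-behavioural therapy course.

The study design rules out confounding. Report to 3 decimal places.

Let p₁ = 0.11, p₀ = 0.055.
Overall risk P(Y=1) = π·p₁ + (1−π)·p₀ = 0.149×0.11 + 0.851×0.055 = 0.063195.
Under exogeneity, PAF = [P(Y=1) − p₀] / P(Y=1).
PAF = (0.063195 − 0.055) / 0.063195 ≈ 0.1297

PAF ≈ 0.130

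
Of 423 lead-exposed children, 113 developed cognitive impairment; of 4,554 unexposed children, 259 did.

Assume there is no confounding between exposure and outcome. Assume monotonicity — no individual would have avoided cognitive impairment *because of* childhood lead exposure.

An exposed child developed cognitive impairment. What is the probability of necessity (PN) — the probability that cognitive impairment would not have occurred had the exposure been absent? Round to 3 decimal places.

PN ≈ 0.787

p₁ = P(outcome | exposed) = 113/423 = 0.26714
p₀ = P(outcome | unexposed) = 259/4554 = 0.056873
Under exogeneity and monotonicity, PN = (p₁ − p₀) / p₁.
PN = (0.26714 − 0.056873) / 0.26714 = 0.21027 / 0.26714 ≈ 0.7871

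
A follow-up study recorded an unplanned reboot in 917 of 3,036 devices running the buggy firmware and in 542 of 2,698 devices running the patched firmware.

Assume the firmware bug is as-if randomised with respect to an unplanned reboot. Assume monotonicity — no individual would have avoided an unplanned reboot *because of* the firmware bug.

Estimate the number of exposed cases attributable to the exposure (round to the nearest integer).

about 307 cases

p₁ = P(outcome | exposed) = 917/3036 = 0.30204
p₀ = P(outcome | unexposed) = 542/2698 = 0.20089
PN = (p₁ − p₀)/p₁ = (0.30204 − 0.20089) / 0.30204 ≈ 0.33490.
Attributable cases ≈ PN × (exposed cases) = 0.33490 × 917 ≈ 307.10.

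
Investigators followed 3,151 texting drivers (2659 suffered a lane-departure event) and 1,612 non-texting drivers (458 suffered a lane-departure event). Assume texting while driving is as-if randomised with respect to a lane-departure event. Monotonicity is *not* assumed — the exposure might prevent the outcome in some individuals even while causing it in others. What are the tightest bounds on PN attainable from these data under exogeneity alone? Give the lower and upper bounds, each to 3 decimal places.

0.663 ≤ PN ≤ 0.848

p₁ = P(outcome | exposed) = 2659/3151 = 0.84386
p₀ = P(outcome | unexposed) = 458/1612 = 0.28412
Under exogeneity alone the bounds on PN are max{0,(p₁−p₀)/p₁} ≤ PN ≤ min{1,(1−p₀)/p₁}.
  lower = (p₁ − p₀)/p₁ = 0.55974 / 0.84386 ≈ 0.6633
  upper = min{1, (1 − p₀)/p₁} = 0.71588 / 0.84386 ≈ 0.8483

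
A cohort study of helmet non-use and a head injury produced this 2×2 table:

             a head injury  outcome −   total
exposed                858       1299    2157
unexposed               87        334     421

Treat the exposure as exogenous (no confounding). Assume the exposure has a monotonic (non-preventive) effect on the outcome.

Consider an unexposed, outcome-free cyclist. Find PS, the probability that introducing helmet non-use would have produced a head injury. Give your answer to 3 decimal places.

p₁ = P(outcome | exposed) = 858/2157 = 0.39777
p₀ = P(outcome | unexposed) = 87/421 = 0.20665
Under exogeneity and monotonicity, PS = (p₁ − p₀)/(1 − p₀).
PS = (0.39777 − 0.20665) / 0.79335 ≈ 0.2409

PS ≈ 0.241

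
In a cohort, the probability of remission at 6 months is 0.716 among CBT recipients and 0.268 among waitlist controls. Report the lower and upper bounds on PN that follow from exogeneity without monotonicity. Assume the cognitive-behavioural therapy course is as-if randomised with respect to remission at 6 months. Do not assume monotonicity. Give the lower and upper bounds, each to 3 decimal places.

Let p₁ = 0.716, p₀ = 0.268.
Under exogeneity alone the bounds on PN are max{0,(p₁−p₀)/p₁} ≤ PN ≤ min{1,(1−p₀)/p₁}.
  lower = (p₁ − p₀)/p₁ = 0.448 / 0.716 ≈ 0.6257
  upper = min{1, (1 − p₀)/p₁} = 0.732 / 0.716 ≈ 1.0223 → capped at 1

0.626 ≤ PN ≤ 1.000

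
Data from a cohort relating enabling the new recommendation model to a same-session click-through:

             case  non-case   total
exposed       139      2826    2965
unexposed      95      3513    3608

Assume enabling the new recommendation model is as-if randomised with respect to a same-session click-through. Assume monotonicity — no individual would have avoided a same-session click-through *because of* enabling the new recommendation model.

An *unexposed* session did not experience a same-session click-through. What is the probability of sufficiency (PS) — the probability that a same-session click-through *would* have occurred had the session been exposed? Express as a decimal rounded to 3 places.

p₁ = P(outcome | exposed) = 139/2965 = 0.04688
p₀ = P(outcome | unexposed) = 95/3608 = 0.02633
Under exogeneity and monotonicity, PS = (p₁ − p₀) / (1 − p₀).
PS = (0.04688 − 0.02633) / (1 − 0.02633) = 0.02055 / 0.97367 ≈ 0.0211

PS ≈ 0.021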